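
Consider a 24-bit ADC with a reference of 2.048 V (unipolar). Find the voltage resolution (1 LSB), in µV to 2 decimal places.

0.12 µV

Full-scale span = 2.048 V.
LSB = 2.048 / 2^24 = 2.048 / 16777216 = 1.2207e-07 V = 0.12 µV.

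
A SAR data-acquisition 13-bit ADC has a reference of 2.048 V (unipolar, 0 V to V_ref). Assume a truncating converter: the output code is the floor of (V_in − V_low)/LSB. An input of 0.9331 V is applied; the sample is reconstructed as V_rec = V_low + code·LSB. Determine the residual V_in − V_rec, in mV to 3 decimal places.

0.100 mV

Step size: 2.048 V ÷ 2^13 = 250.00 µV.
(0.9331 − 0)/0.00025 = 3732.4000; ⌊·⌋ gives code 3732.
V_rec = 0 + 3732·0.00025 = 0.933 V.
Difference: 0.0001 V → 0.100 mV.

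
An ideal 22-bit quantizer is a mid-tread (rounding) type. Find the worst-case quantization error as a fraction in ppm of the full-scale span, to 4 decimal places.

Rounding → worst-case error = ½ LSB = V_FS/2^23, so 1e+06/8388608 = 0.119209 ppm of full scale.

0.1192 ppm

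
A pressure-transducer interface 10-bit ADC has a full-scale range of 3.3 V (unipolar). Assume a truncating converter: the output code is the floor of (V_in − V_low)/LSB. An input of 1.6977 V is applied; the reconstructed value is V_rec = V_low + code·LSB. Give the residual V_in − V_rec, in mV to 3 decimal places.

LSB = 3.3/2^10 = 3.223 mV.
(V_in − V_low)/LSB = (1.6977 − 0)/0.00322266 = 526.8015 → code 526 (floor).
Code 526 maps back to 0 + 526×0.00322266 V = 1.6951172 V.
Difference: 0.00258281 V → 2.583 mV.

2.583 mV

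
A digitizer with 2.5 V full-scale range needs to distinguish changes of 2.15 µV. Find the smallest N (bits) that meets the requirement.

21 bits

Number of steps required ≥ 2.5 V / 2.15 µV = 1162790.70.
Need 2^N ≥ 1162790.70; 2^20 = 1048576, 2^21 = 2097152.
Minimum N = 21.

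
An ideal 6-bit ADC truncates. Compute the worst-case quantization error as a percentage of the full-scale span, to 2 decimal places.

Truncating → worst-case error = 1 LSB = V_FS/2^6, so 100/64 = 1.5625 % of full scale.

1.56 %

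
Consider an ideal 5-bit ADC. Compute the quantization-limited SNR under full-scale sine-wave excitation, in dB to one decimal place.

31.9 dB

SNR ≈ 6.02·N + 1.76 dB = 6.02·5 + 1.76 = 31.86 dB.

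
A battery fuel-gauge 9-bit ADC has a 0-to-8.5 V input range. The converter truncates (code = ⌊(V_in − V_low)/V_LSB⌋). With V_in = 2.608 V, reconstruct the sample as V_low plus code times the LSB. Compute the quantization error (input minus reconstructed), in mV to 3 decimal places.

One LSB is 8.5 V / 512 = 16.602 mV.
(V_in − V_low)/LSB = (2.608 − 0)/0.0166016 = 157.0936 → code 157 (floor).
V_rec = 0 + 157·0.0166016 = 2.6064453 V.
V_in − V_rec = 0.00155469 V = 1.555 mV.

1.555 mV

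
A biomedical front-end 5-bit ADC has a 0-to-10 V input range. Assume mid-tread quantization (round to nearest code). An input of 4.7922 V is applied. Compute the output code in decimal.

Full-scale span = 10 V; LSB = 10/2^5 = 312.500 mV.
(4.7922 − 0) / 0.3125 = 15.335 LSBs.
round(15.335) = 15.

code 15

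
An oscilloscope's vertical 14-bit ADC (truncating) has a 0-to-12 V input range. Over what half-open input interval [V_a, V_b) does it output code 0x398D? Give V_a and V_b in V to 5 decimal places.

LSB = 12/2^14 = 0.732 mV.
Code 0x398D = 14733 decimal.
V_a = V_low + 14733·LSB = 10.7908 V; V_b = V_low + 14734·LSB = 10.7915 V.

[10.79077 V, 10.79150 V)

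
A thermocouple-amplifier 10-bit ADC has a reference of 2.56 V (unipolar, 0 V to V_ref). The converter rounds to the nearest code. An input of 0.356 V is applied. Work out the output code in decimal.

code 142

With 1024 levels over 2.56 V, one step is 2.500 mV.
(V_in − V_low)/LSB = (0.356 − 0) / 0.0025 = 142.400.
Round → code 142.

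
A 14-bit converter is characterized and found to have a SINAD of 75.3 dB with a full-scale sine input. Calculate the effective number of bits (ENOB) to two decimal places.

12.22 bits

ENOB = (SINAD − 1.76) / 6.02 = (75.3 − 1.76)/6.02 = 12.216.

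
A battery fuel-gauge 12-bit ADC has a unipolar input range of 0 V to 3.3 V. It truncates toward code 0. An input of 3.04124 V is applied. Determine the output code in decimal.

code 3774

LSB = 3.3 V / 4096 = 0.806 mV.
(3.04124 − 0) / 0.000805664 = 3774.824 LSBs.
Floor → code 3774.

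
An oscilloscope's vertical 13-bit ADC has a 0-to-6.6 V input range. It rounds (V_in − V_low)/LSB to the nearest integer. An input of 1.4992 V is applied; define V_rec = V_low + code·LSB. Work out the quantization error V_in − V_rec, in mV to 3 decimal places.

-0.141 mV

LSB = 6.6/2^13 = 0.806 mV.
(1.4992 − 0)/0.000805664 = 1860.8252; round gives code 1861.
Reconstructed: 1.4993408 V.
V_in − V_rec = -0.00014082 V = -0.141 mV.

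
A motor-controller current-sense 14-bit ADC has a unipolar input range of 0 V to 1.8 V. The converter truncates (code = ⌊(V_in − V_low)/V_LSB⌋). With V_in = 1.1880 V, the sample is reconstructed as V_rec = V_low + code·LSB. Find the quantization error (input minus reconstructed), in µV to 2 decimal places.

LSB = 1.8/2^14 = 109.86 µV.
(1.1880 − 0)/0.000109863 = 10813.4400; ⌊·⌋ gives code 10813.
V_rec = 0 + 10813·0.000109863 = 1.1879517 V.
V_in − V_rec = 4.83398e-05 V = 48.34 µV.

48.34 µV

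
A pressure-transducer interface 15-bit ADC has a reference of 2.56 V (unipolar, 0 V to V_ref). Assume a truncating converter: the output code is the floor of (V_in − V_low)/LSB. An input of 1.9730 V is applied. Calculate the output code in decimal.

With 32768 levels over 2.56 V, one step is 78.12 µV.
(1.9730 − 0) / 7.8125e-05 = 25254.400 LSBs.
Floor → code 25254.

code 25254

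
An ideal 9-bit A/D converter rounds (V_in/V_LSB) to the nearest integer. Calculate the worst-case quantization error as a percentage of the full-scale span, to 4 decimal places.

0.0977 %

Rounding → worst-case error = ½ LSB = V_FS/2^10, so 100/1024 = 0.0976562 % of full scale.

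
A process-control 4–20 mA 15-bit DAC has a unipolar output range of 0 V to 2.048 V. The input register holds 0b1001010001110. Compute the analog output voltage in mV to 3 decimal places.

296.875 mV

LSB = 2.048 V / 2^15 = 62.50 µV.
Code 0b1001010001110 = 4750 decimal.
V_out = 0 + 4750 × 6.25e-05 V = 0.296875 V.
= 296.875 mV.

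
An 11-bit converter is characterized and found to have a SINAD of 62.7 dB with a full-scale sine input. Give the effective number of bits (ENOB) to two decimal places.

ENOB = (SINAD − 1.76) / 6.02 = (62.7 − 1.76)/6.02 = 10.123.

10.12 bits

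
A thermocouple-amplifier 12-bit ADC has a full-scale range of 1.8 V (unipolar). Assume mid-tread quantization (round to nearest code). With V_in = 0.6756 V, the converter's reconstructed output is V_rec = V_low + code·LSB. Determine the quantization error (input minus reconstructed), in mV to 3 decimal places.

One LSB is 1.8 V / 4096 = 439.45 µV.
(0.6756 − 0)/0.000439453 = 1537.3653; round gives code 1537.
Reconstructed: 0.67543945 V.
Difference: 0.000160547 V → 0.161 mV.

0.161 mV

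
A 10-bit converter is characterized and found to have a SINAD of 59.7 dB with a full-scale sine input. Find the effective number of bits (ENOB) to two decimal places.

9.62 bits

ENOB = (SINAD − 1.76) / 6.02 = (59.7 − 1.76)/6.02 = 9.625.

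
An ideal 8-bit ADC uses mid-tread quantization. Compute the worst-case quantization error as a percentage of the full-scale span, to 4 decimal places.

Rounding → worst-case error = ½ LSB = V_FS/2^9, so 100/512 = 0.195312 % of full scale.

0.1953 %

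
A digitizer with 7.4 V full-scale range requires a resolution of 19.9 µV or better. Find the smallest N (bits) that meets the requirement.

19 bits

Number of steps required ≥ 7.4 V / 19.9 µV = 371859.30.
Need 2^N ≥ 371859.30; 2^18 = 262144, 2^19 = 524288.
Minimum N = 19.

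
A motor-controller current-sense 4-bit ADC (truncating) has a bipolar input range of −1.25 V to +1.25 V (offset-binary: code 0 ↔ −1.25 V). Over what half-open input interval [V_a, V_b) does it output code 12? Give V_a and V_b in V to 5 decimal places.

LSB = 2.5/2^4 = 156.250 mV.
V_a = V_low + 12·LSB = 0.625 V; V_b = V_low + 13·LSB = 0.78125 V.

[0.62500 V, 0.78125 V)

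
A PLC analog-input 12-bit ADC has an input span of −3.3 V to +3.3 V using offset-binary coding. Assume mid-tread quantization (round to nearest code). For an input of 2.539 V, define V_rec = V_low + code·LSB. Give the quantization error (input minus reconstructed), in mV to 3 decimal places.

-0.453 mV

One LSB is 6.6 V / 4096 = 1.611 mV.
Scaled input = 3623.7188 LSBs, so code = 3624.
Code 3624 maps back to (−3.3) + 3624×0.00161133 V = 2.5394531 V.
V_in − V_rec = -0.000453125 V = -0.453 mV.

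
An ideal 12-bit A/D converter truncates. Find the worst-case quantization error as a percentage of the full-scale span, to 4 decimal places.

0.0244 %

Truncating → worst-case error = 1 LSB = V_FS/2^12, so 100/4096 = 0.0244141 % of full scale.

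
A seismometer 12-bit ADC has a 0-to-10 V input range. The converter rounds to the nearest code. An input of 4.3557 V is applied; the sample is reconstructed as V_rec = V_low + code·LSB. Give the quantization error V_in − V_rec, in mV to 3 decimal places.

0.231 mV

One LSB is 10 V / 4096 = 2.441 mV.
Scaled input = 1784.0947 LSBs, so code = 1784.
V_rec = 0 + 1784·0.00244141 = 4.3554688 V.
V_in − V_rec = 0.00023125 V = 0.231 mV.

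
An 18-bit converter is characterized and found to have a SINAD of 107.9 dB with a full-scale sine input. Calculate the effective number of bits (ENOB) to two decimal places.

ENOB = (SINAD − 1.76) / 6.02 = (107.9 − 1.76)/6.02 = 17.631.

17.63 bits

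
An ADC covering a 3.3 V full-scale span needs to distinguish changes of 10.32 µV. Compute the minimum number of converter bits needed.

19 bits

Number of steps required ≥ 3.3 V / 10.32 µV = 319767.44.
Need 2^N ≥ 319767.44; 2^18 = 262144, 2^19 = 524288.
Minimum N = 19.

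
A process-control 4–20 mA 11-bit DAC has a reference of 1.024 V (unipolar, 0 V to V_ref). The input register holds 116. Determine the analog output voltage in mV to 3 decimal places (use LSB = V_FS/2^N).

58.000 mV

LSB = 1.024 V / 2^11 = 0.500 mV.
V_out = 0 + 116 × 0.0005 V = 0.058 V.
= 58.000 mV.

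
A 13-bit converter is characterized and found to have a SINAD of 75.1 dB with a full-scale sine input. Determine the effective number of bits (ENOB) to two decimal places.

ENOB = (SINAD − 1.76) / 6.02 = (75.1 − 1.76)/6.02 = 12.183.

12.18 bits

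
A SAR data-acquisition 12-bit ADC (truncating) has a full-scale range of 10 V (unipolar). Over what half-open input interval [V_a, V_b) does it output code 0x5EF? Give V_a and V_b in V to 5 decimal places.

LSB = 10/2^12 = 2.441 mV.
Code 0x5EF = 1519 decimal.
V_a = V_low + 1519·LSB = 3.7085 V; V_b = V_low + 1520·LSB = 3.71094 V.

[3.70850 V, 3.71094 V)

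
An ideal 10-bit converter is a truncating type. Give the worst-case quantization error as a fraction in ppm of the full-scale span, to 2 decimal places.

Truncating → worst-case error = 1 LSB = V_FS/2^10, so 1e+06/1024 = 976.562 ppm of full scale.

976.56 ppm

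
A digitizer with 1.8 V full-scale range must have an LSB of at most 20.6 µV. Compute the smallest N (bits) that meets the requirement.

17 bits

Number of steps required ≥ 1.8 V / 20.6 µV = 87378.64.
Need 2^N ≥ 87378.64; 2^16 = 65536, 2^17 = 131072.
Minimum N = 17.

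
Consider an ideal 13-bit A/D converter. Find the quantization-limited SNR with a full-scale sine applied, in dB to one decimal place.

SNR ≈ 6.02·N + 1.76 dB = 6.02·13 + 1.76 = 80.02 dB.

80.0 dB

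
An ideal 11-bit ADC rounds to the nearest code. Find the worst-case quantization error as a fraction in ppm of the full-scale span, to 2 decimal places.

244.14 ppm

Rounding → worst-case error = ½ LSB = V_FS/2^12, so 1e+06/4096 = 244.141 ppm of full scale.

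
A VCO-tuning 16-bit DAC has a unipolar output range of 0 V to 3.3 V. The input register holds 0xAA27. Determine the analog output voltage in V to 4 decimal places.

2.1934 V

LSB = 3.3 V / 2^16 = 50.35 µV.
Code 0xAA27 = 43559 decimal.
V_out = 0 + 43559 × 5.0354e-05 V = 2.19337 V.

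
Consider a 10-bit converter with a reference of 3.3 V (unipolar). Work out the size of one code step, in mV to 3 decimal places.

Full-scale span = 3.3 V.
LSB = 3.3 / 2^10 = 3.3 / 1024 = 0.00322266 V = 3.223 mV.

3.223 mV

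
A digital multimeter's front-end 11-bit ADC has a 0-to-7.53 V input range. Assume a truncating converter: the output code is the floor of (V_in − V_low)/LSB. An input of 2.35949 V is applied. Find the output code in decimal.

code 641

Full-scale span = 7.53 V; LSB = 7.53/2^11 = 3.677 mV.
(V_in − V_low)/LSB = (2.35949 − 0) / 0.00367676 = 641.731.
Floor → code 641.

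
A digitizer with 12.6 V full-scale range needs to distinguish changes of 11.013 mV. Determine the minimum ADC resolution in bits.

11 bits

Number of steps required ≥ 12.6 V / 11.013 mV = 1144.10.
Need 2^N ≥ 1144.10; 2^10 = 1024, 2^11 = 2048.
Minimum N = 11.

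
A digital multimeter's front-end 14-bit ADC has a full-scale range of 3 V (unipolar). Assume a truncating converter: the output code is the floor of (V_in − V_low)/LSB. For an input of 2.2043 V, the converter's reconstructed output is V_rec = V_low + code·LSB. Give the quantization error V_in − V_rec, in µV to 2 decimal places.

76.37 µV

One LSB is 3 V / 16384 = 183.11 µV.
(2.2043 − 0)/0.000183105 = 12038.4171; ⌊·⌋ gives code 12038.
V_rec = 0 + 12038·0.000183105 = 2.2042236 V.
Difference: 7.63672e-05 V → 76.37 µV.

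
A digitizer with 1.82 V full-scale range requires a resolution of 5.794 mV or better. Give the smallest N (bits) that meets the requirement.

Number of steps required ≥ 1.82 V / 5.794 mV = 314.12.
Need 2^N ≥ 314.12; 2^8 = 256, 2^9 = 512.
Minimum N = 9.

9 bits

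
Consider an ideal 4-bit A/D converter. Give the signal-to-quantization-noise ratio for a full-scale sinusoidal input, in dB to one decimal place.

25.8 dB

SNR ≈ 6.02·N + 1.76 dB = 6.02·4 + 1.76 = 25.84 dB.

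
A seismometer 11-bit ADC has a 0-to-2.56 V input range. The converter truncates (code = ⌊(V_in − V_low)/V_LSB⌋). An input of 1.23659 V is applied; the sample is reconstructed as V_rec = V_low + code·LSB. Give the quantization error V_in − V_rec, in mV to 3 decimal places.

LSB = 2.56/2^11 = 1.250 mV.
(V_in − V_low)/LSB = (1.23659 − 0)/0.00125 = 989.2720 → code 989 (floor).
Code 989 maps back to 0 + 989×0.00125 V = 1.23625 V.
Error = 1.23659 − 1.23625 = 0.00034 V = 0.340 mV.

0.340 mV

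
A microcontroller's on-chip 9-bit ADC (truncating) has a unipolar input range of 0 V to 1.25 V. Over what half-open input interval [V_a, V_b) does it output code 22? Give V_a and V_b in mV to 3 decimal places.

LSB = 1.25/2^9 = 2.441 mV.
V_a = V_low + 22·LSB = 0.0537109 V; V_b = V_low + 23·LSB = 0.0561523 V.

[53.711 mV, 56.152 mV)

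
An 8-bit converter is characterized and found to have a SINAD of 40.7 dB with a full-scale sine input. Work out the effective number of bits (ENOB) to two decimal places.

ENOB = (SINAD − 1.76) / 6.02 = (40.7 − 1.76)/6.02 = 6.468.

6.47 bits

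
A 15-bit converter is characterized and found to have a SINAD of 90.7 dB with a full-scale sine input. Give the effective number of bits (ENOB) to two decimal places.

ENOB = (SINAD − 1.76) / 6.02 = (90.7 − 1.76)/6.02 = 14.774.

14.77 bits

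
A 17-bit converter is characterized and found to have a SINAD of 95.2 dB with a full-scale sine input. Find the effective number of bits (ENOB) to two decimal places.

15.52 bits

ENOB = (SINAD − 1.76) / 6.02 = (95.2 − 1.76)/6.02 = 15.522.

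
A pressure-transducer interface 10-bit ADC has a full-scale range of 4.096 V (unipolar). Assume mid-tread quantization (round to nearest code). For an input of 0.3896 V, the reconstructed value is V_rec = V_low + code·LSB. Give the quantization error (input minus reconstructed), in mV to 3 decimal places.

1.600 mV

Step size: 4.096 V ÷ 2^10 = 4.000 mV.
(0.3896 − 0)/0.004 = 97.4000; round gives code 97.
Reconstructed: 0.388 V.
Error = 0.3896 − 0.388 = 0.0016 V = 1.600 mV.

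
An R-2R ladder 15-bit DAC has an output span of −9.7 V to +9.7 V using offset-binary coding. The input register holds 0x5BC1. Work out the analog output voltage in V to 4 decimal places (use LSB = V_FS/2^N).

4.2065 V

LSB = 19.4 V / 2^15 = 0.592 mV.
Code 0x5BC1 = 23489 decimal.
V_out = (−9.7) + 23489 × 0.000592041 V = 4.20645 V.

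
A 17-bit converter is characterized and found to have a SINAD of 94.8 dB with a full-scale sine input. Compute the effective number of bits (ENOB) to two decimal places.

15.46 bits

ENOB = (SINAD − 1.76) / 6.02 = (94.8 − 1.76)/6.02 = 15.455.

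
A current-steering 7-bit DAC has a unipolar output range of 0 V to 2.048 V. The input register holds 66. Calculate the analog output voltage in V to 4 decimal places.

LSB = 2.048 V / 2^7 = 16.000 mV.
V_out = 0 + 66 × 0.016 V = 1.056 V.

1.0560 V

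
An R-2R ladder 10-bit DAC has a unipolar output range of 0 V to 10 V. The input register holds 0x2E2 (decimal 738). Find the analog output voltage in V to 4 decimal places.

7.2070 V

LSB = 10 V / 2^10 = 9.766 mV.
Code 0x2E2 = 738 decimal.
V_out = 0 + 738 × 0.00976562 V = 7.20703 V.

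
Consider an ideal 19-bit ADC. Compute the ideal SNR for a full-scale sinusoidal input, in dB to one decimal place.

SNR ≈ 6.02·N + 1.76 dB = 6.02·19 + 1.76 = 116.14 dB.

116.1 dB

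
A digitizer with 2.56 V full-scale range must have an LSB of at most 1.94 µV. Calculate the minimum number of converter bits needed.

Number of steps required ≥ 2.56 V / 1.94 µV = 1319587.63.
Need 2^N ≥ 1319587.63; 2^20 = 1048576, 2^21 = 2097152.
Minimum N = 21.

21 bits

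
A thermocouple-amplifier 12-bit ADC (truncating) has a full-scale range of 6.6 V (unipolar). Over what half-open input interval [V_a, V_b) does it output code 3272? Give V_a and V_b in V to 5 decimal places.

LSB = 6.6/2^12 = 1.611 mV.
V_a = V_low + 3272·LSB = 5.27227 V; V_b = V_low + 3273·LSB = 5.27388 V.

[5.27227 V, 5.27388 V)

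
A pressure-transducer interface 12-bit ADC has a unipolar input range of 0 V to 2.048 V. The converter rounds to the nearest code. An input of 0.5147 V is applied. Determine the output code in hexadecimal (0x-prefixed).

Full-scale span = 2.048 V; LSB = 2.048/2^12 = 0.500 mV.
(0.5147 − 0) / 0.0005 = 1029.400 LSBs.
round(1029.400) = 1029.
In hexadecimal (0x-prefixed): 0x405.

code 0x405 (decimal 1029)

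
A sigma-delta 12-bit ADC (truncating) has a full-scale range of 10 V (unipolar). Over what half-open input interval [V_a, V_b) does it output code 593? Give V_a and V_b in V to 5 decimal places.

LSB = 10/2^12 = 2.441 mV.
V_a = V_low + 593·LSB = 1.44775 V; V_b = V_low + 594·LSB = 1.4502 V.

[1.44775 V, 1.45020 V)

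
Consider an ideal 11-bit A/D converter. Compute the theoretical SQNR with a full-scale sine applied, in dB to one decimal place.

SNR ≈ 6.02·N + 1.76 dB = 6.02·11 + 1.76 = 67.98 dB.

68.0 dB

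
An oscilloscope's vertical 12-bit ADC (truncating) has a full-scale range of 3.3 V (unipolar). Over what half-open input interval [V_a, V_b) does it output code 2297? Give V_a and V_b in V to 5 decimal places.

LSB = 3.3/2^12 = 0.806 mV.
V_a = V_low + 2297·LSB = 1.85061 V; V_b = V_low + 2298·LSB = 1.85142 V.

[1.85061 V, 1.85142 V)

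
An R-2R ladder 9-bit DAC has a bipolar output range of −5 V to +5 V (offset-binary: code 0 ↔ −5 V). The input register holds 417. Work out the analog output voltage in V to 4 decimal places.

LSB = 10 V / 2^9 = 19.531 mV.
V_out = (−5) + 417 × 0.0195312 V = 3.14453 V.

3.1445 V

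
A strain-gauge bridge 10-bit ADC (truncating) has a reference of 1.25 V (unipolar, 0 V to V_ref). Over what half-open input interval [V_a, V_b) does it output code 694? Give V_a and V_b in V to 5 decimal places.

LSB = 1.25/2^10 = 1.221 mV.
V_a = V_low + 694·LSB = 0.847168 V; V_b = V_low + 695·LSB = 0.848389 V.

[0.84717 V, 0.84839 V)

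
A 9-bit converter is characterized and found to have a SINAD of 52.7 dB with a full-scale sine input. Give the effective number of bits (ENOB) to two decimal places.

8.46 bits

ENOB = (SINAD − 1.76) / 6.02 = (52.7 − 1.76)/6.02 = 8.462.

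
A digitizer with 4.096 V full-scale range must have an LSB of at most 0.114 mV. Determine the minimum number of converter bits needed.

Number of steps required ≥ 4.096 V / 0.114 mV = 35929.82.
Need 2^N ≥ 35929.82; 2^15 = 32768, 2^16 = 65536.
Minimum N = 16.

16 bits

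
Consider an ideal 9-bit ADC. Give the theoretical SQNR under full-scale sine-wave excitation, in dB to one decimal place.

55.9 dB

SNR ≈ 6.02·N + 1.76 dB = 6.02·9 + 1.76 = 55.94 dB.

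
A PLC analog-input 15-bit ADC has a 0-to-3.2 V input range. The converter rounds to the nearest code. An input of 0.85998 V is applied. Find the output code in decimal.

LSB = 3.2 V / 32768 = 97.66 µV.
Input sits at 8806.195 steps above V_low.
So the output code is 8806.

code 8806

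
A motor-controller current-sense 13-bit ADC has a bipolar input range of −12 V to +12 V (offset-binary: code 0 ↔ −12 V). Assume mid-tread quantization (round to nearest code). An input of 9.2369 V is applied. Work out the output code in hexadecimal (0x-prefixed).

Full-scale span = 24 V; LSB = 24/2^13 = 2.930 mV.
(V_in − V_low)/LSB = (9.2369 − (−12)) / 0.00292969 = 7248.862.
Round → code 7249.
In hexadecimal (0x-prefixed): 0x1C51.

code 0x1C51 (decimal 7249)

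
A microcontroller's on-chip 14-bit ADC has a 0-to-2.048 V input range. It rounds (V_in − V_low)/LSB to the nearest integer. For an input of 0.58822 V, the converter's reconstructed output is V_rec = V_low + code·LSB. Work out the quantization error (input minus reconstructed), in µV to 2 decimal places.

-30.00 µV

Step size: 2.048 V ÷ 2^14 = 125.00 µV.
Scaled input = 4705.7600 LSBs, so code = 4706.
Reconstructed: 0.58825 V.
V_in − V_rec = -3e-05 V = -30.00 µV.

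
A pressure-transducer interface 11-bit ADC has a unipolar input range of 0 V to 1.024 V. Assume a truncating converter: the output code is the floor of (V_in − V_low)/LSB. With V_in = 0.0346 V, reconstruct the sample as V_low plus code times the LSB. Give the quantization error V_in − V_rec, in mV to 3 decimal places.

0.100 mV

One LSB is 1.024 V / 2048 = 0.500 mV.
Scaled input = 69.2000 LSBs, so code = 69.
Code 69 maps back to 0 + 69×0.0005 V = 0.0345 V.
Error = 0.0346 − 0.0345 = 0.0001 V = 0.100 mV.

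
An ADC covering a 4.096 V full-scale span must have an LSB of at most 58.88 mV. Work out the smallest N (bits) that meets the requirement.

7 bits

Number of steps required ≥ 4.096 V / 58.88 mV = 69.57.
Need 2^N ≥ 69.57; 2^6 = 64, 2^7 = 128.
Minimum N = 7.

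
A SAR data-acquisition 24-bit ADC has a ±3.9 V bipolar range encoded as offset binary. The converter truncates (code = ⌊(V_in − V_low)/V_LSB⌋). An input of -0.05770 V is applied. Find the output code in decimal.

With 16777216 levels over 7.8 V, one step is 0.46 µV.
(-0.05770 − (−3.9)) / 4.64916e-07 = 8264499.620 LSBs.
⌊·⌋(8264499.620) = 8264499.

code 8264499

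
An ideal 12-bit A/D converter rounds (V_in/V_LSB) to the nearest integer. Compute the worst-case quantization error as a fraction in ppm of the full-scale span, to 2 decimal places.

Rounding → worst-case error = ½ LSB = V_FS/2^13, so 1e+06/8192 = 122.07 ppm of full scale.

122.07 ppm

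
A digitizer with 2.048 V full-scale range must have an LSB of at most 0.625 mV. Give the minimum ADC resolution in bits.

12 bits

Number of steps required ≥ 2.048 V / 0.625 mV = 3276.80.
Need 2^N ≥ 3276.80; 2^11 = 2048, 2^12 = 4096.
Minimum N = 12.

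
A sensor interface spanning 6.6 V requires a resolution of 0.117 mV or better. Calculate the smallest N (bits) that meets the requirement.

16 bits

Number of steps required ≥ 6.6 V / 0.117 mV = 56410.26.
Need 2^N ≥ 56410.26; 2^15 = 32768, 2^16 = 65536.
Minimum N = 16.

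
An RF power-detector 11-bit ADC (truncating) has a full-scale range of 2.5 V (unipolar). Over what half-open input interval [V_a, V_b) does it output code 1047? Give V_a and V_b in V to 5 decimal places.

LSB = 2.5/2^11 = 1.221 mV.
V_a = V_low + 1047·LSB = 1.27808 V; V_b = V_low + 1048·LSB = 1.2793 V.

[1.27808 V, 1.27930 V)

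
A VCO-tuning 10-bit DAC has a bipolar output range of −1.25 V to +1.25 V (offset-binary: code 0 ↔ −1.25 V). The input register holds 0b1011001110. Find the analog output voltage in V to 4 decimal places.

LSB = 2.5 V / 2^10 = 2.441 mV.
Code 0b1011001110 = 718 decimal.
V_out = (−1.25) + 718 × 0.00244141 V = 0.50293 V.

0.5029 V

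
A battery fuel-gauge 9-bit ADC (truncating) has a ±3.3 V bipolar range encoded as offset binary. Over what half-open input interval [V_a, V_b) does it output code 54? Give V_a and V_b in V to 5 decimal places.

LSB = 6.6/2^9 = 12.891 mV.
V_a = V_low + 54·LSB = -2.60391 V; V_b = V_low + 55·LSB = -2.59102 V.

[-2.60391 V, -2.59102 V)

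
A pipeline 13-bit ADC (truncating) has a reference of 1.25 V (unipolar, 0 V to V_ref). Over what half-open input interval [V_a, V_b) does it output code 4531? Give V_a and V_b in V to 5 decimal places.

LSB = 1.25/2^13 = 152.59 µV.
V_a = V_low + 4531·LSB = 0.691376 V; V_b = V_low + 4532·LSB = 0.691528 V.

[0.69138 V, 0.69153 V)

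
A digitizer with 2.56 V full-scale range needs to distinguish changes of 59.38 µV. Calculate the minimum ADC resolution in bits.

Number of steps required ≥ 2.56 V / 59.38 µV = 43112.16.
Need 2^N ≥ 43112.16; 2^15 = 32768, 2^16 = 65536.
Minimum N = 16.

16 bits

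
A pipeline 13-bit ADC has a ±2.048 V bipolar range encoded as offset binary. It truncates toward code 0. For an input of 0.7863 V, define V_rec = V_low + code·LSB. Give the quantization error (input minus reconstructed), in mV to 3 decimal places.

0.300 mV

One LSB is 4.096 V / 8192 = 0.500 mV.
(0.7863 − (−2.048))/0.0005 = 5668.6000; ⌊·⌋ gives code 5668.
V_rec = (−2.048) + 5668·0.0005 = 0.786 V.
Difference: 0.0003 V → 0.300 mV.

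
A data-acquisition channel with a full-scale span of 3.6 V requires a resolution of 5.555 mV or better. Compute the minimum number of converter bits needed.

10 bits

Number of steps required ≥ 3.6 V / 5.555 mV = 648.06.
Need 2^N ≥ 648.06; 2^9 = 512, 2^10 = 1024.
Minimum N = 10.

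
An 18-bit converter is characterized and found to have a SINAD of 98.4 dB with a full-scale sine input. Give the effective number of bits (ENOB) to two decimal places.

ENOB = (SINAD − 1.76) / 6.02 = (98.4 − 1.76)/6.02 = 16.053.

16.05 bits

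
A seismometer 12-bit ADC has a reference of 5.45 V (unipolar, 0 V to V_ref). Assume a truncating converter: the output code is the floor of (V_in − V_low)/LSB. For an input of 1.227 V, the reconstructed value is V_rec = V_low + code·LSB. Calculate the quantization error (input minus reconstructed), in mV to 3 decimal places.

0.218 mV

One LSB is 5.45 V / 4096 = 1.331 mV.
Scaled input = 922.1637 LSBs, so code = 922.
Reconstructed: 1.2267822 V.
V_in − V_rec = 0.000217773 V = 0.218 mV.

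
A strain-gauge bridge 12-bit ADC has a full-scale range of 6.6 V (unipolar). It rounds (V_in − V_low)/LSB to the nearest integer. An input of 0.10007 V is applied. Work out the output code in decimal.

code 62

Full-scale span = 6.6 V; LSB = 6.6/2^12 = 1.611 mV.
(0.10007 − 0) / 0.00161133 = 62.104 LSBs.
round(62.104) = 62.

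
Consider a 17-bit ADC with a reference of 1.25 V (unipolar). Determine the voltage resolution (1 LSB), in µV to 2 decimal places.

Full-scale span = 1.25 V.
LSB = 1.25 / 2^17 = 1.25 / 131072 = 9.53674e-06 V = 9.54 µV.

9.54 µV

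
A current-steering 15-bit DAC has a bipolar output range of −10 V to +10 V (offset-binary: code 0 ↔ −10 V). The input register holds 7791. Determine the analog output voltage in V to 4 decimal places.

LSB = 20 V / 2^15 = 0.610 mV.
V_out = (−10) + 7791 × 0.000610352 V = -5.24475 V.

-5.2448 V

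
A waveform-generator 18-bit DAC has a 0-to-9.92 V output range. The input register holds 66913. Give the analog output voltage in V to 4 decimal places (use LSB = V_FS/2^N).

LSB = 9.92 V / 2^18 = 37.84 µV.
V_out = 0 + 66913 × 3.78418e-05 V = 2.53211 V.

2.5321 V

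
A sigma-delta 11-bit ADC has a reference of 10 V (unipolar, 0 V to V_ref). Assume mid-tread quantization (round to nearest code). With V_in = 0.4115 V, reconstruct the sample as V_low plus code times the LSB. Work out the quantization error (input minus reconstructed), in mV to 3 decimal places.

One LSB is 10 V / 2048 = 4.883 mV.
(0.4115 − 0)/0.00488281 = 84.2752; round gives code 84.
Code 84 maps back to 0 + 84×0.00488281 V = 0.41015625 V.
V_in − V_rec = 0.00134375 V = 1.344 mV.

1.344 mV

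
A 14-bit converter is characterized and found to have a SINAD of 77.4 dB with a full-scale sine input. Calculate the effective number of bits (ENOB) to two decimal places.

12.56 bits

ENOB = (SINAD − 1.76) / 6.02 = (77.4 − 1.76)/6.02 = 12.565.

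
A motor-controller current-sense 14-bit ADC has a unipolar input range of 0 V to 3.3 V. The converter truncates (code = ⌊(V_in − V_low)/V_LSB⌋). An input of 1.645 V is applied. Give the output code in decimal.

code 8167

Full-scale span = 3.3 V; LSB = 3.3/2^14 = 201.42 µV.
(V_in − V_low)/LSB = (1.645 − 0) / 0.000201416 = 8167.176.
So the output code is 8167.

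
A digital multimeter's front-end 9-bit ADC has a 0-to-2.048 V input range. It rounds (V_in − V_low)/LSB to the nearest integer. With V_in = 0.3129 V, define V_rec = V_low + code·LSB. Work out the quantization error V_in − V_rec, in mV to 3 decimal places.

0.900 mV

One LSB is 2.048 V / 512 = 4.000 mV.
Scaled input = 78.2250 LSBs, so code = 78.
Code 78 maps back to 0 + 78×0.004 V = 0.312 V.
Difference: 0.0009 V → 0.900 mV.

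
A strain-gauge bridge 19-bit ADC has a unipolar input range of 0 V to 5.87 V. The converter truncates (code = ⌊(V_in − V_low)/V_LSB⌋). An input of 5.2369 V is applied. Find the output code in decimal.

Full-scale span = 5.87 V; LSB = 5.87/2^19 = 11.20 µV.
(V_in − V_low)/LSB = (5.2369 − 0) / 1.11961e-05 = 467741.708.
Floor → code 467741.

code 467741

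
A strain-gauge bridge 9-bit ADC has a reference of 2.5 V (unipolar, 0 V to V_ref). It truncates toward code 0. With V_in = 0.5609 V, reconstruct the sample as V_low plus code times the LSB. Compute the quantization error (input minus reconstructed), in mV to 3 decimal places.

4.259 mV

One LSB is 2.5 V / 512 = 4.883 mV.
(0.5609 − 0)/0.00488281 = 114.8723; ⌊·⌋ gives code 114.
V_rec = 0 + 114·0.00488281 = 0.55664062 V.
V_in − V_rec = 0.00425938 V = 4.259 mV.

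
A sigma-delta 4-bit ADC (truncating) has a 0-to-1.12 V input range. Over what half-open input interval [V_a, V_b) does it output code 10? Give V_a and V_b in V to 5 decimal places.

[0.70000 V, 0.77000 V)

LSB = 1.12/2^4 = 70.000 mV.
V_a = V_low + 10·LSB = 0.7 V; V_b = V_low + 11·LSB = 0.77 V.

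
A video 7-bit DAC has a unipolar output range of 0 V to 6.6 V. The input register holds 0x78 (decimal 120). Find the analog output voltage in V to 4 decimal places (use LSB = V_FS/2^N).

6.1875 V

LSB = 6.6 V / 2^7 = 51.562 mV.
Code 0x78 = 120 decimal.
V_out = 0 + 120 × 0.0515625 V = 6.1875 V.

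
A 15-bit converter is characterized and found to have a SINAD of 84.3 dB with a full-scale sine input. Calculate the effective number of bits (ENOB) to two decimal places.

13.71 bits

ENOB = (SINAD − 1.76) / 6.02 = (84.3 − 1.76)/6.02 = 13.711.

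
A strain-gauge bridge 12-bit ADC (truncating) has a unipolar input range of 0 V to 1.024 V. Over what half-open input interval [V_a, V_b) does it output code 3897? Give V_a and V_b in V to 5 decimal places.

[0.97425 V, 0.97450 V)

LSB = 1.024/2^12 = 250.00 µV.
V_a = V_low + 3897·LSB = 0.97425 V; V_b = V_low + 3898·LSB = 0.9745 V.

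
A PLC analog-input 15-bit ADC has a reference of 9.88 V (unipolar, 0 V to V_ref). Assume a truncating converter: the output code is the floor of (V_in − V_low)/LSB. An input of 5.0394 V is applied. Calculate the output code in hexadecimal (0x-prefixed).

With 32768 levels over 9.88 V, one step is 301.51 µV.
(5.0394 − 0) / 0.000301514 = 16713.670 LSBs.
So the output code is 16713.
In hexadecimal (0x-prefixed): 0x4149.

code 0x4149 (decimal 16713)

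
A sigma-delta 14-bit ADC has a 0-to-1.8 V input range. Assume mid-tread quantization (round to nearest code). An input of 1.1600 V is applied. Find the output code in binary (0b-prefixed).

code 0b10100100111111 (decimal 10559)

With 16384 levels over 1.8 V, one step is 109.86 µV.
(V_in − V_low)/LSB = (1.1600 − 0) / 0.000109863 = 10558.578.
So the output code is 10559.
In binary (0b-prefixed): 0b10100100111111.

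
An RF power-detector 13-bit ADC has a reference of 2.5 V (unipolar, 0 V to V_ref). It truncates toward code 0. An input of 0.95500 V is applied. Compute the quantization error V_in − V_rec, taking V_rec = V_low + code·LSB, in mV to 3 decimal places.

0.105 mV

One LSB is 2.5 V / 8192 = 305.18 µV.
(0.95500 − 0)/0.000305176 = 3129.3440; ⌊·⌋ gives code 3129.
Reconstructed: 0.95489502 V.
Difference: 0.00010498 V → 0.105 mV.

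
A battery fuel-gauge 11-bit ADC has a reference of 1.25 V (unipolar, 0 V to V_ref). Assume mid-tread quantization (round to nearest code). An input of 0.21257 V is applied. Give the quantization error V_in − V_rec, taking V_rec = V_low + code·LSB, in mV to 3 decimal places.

Step size: 1.25 V ÷ 2^11 = 0.610 mV.
(V_in − V_low)/LSB = (0.21257 − 0)/0.000610352 = 348.2747 → code 348 (round).
Reconstructed: 0.21240234 V.
Difference: 0.000167656 V → 0.168 mV.

0.168 mV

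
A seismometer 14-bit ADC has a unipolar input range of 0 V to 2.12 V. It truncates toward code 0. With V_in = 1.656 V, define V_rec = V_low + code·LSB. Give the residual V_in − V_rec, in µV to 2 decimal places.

8.79 µV

LSB = 2.12/2^14 = 129.39 µV.
(V_in − V_low)/LSB = (1.656 − 0)/0.000129395 = 12798.0679 → code 12798 (floor).
Reconstructed: 1.6559912 V.
Difference: 8.78906e-06 V → 8.79 µV.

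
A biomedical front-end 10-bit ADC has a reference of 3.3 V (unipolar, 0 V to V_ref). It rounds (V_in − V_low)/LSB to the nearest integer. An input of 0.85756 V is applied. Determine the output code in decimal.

code 266

LSB = 3.3 V / 1024 = 3.223 mV.
(0.85756 − 0) / 0.00322266 = 266.103 LSBs.
round(266.103) = 266.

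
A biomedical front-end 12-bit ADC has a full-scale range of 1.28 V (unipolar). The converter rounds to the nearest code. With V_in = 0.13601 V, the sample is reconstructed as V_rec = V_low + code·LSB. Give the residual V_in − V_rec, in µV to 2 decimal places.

LSB = 1.28/2^12 = 312.50 µV.
Scaled input = 435.2320 LSBs, so code = 435.
Reconstructed: 0.1359375 V.
Difference: 7.25e-05 V → 72.50 µV.

72.50 µV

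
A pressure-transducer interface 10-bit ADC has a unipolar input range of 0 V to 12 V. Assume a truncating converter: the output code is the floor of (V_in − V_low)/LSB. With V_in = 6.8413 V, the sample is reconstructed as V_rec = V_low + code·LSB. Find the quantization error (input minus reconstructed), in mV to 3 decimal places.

9.269 mV

LSB = 12/2^10 = 11.719 mV.
(V_in − V_low)/LSB = (6.8413 − 0)/0.0117188 = 583.7909 → code 583 (floor).
Code 583 maps back to 0 + 583×0.0117188 V = 6.8320312 V.
V_in − V_rec = 0.00926875 V = 9.269 mV.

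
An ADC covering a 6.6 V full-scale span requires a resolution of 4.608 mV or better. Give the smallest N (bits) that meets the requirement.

Number of steps required ≥ 6.6 V / 4.608 mV = 1432.29.
Need 2^N ≥ 1432.29; 2^10 = 1024, 2^11 = 2048.
Minimum N = 11.

11 bits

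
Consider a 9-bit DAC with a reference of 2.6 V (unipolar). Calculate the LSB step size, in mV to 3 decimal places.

Full-scale span = 2.6 V.
LSB = 2.6 / 2^9 = 2.6 / 512 = 0.00507813 V = 5.078 mV.

5.078 mV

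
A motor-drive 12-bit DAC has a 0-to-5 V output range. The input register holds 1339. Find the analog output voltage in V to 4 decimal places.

1.6345 V

LSB = 5 V / 2^12 = 1.221 mV.
V_out = 0 + 1339 × 0.0012207 V = 1.63452 V.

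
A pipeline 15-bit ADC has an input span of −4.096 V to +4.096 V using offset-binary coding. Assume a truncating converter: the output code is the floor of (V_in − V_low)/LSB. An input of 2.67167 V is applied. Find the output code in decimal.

code 27070

LSB = 8.192 V / 32768 = 250.00 µV.
Input sits at 27070.680 steps above V_low.
So the output code is 27070.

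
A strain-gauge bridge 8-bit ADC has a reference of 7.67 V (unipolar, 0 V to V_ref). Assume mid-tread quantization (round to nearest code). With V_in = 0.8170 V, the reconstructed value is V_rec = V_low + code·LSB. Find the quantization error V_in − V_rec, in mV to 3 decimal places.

One LSB is 7.67 V / 256 = 29.961 mV.
(0.8170 − 0)/0.0299609 = 27.2688; round gives code 27.
Reconstructed: 0.80894531 V.
Difference: 0.00805469 V → 8.055 mV.

8.055 mV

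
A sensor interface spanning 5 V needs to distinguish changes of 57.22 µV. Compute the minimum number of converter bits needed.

Number of steps required ≥ 5 V / 57.22 µV = 87382.03.
Need 2^N ≥ 87382.03; 2^16 = 65536, 2^17 = 131072.
Minimum N = 17.

17 bits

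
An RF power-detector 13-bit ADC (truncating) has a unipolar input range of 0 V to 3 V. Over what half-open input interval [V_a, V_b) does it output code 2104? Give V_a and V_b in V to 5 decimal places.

LSB = 3/2^13 = 366.21 µV.
V_a = V_low + 2104·LSB = 0.770508 V; V_b = V_low + 2105·LSB = 0.770874 V.

[0.77051 V, 0.77087 V)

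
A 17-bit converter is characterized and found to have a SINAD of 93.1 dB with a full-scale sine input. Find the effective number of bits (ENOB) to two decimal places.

15.17 bits

ENOB = (SINAD − 1.76) / 6.02 = (93.1 − 1.76)/6.02 = 15.173.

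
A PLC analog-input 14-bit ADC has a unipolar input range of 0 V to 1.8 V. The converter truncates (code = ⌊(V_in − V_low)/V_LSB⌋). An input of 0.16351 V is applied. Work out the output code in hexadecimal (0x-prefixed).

With 16384 levels over 1.8 V, one step is 109.86 µV.
Input sits at 1488.304 steps above V_low.
So the output code is 1488.
In hexadecimal (0x-prefixed): 0x5D0.

code 0x5D0 (decimal 1488)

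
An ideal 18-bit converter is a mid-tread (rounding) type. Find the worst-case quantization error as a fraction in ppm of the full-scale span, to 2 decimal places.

Rounding → worst-case error = ½ LSB = V_FS/2^19, so 1e+06/524288 = 1.90735 ppm of full scale.

1.91 ppm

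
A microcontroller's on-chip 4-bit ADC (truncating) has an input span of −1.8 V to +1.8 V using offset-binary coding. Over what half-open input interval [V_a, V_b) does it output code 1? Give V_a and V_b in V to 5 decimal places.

LSB = 3.6/2^4 = 225.000 mV.
V_a = V_low + 1·LSB = -1.575 V; V_b = V_low + 2·LSB = -1.35 V.

[-1.57500 V, -1.35000 V)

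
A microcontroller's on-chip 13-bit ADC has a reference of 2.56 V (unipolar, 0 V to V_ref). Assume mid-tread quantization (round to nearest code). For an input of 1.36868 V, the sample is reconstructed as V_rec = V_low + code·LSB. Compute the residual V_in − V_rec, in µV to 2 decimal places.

-70.00 µV

One LSB is 2.56 V / 8192 = 312.50 µV.
(V_in − V_low)/LSB = (1.36868 − 0)/0.0003125 = 4379.7760 → code 4380 (round).
V_rec = 0 + 4380·0.0003125 = 1.36875 V.
Error = 1.36868 − 1.36875 = -7e-05 V = -70.00 µV.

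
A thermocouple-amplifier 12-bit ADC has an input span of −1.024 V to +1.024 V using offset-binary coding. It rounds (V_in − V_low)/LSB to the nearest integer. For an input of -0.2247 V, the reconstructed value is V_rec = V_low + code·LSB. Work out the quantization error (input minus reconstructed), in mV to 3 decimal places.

-0.200 mV

LSB = 2.048/2^12 = 0.500 mV.
(-0.2247 − (−1.024))/0.0005 = 1598.6000; round gives code 1599.
Code 1599 maps back to (−1.024) + 1599×0.0005 V = -0.2245 V.
V_in − V_rec = -0.0002 V = -0.200 mV.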